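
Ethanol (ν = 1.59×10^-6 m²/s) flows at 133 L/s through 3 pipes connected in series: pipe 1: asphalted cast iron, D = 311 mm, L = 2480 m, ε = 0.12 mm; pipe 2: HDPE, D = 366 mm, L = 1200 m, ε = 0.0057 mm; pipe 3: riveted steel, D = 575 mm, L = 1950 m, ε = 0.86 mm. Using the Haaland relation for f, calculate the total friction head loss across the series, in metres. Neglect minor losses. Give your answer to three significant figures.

H ≈ 26.4 m

Pipe 1: V = 1.751 m/s, Re = 3.42×10^5, ε/D = 3.86×10^-4, f = 0.01721, h_1 = f(L/D)V²/2g = 21.44 m
Pipe 2: V = 1.264 m/s, Re = 2.91×10^5, ε/D = 1.56×10^-5, f = 0.01455, h_2 = f(L/D)V²/2g = 3.886 m
Pipe 3: V = 0.5122 m/s, Re = 1.85×10^5, ε/D = 0.00150, f = 0.02278, h_3 = f(L/D)V²/2g = 1.033 m
Series → Q common, losses add: H = Σh = 26.36 m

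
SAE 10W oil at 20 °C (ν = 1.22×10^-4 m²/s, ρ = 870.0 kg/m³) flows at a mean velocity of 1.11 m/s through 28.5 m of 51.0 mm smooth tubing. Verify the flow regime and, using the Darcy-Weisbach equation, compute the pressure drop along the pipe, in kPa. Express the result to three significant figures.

Δp ≈ 41.3 kPa

Re = VD/ν = 1.11·0.05100/1.22×10^-4 = 464 → laminar (Re < 2300)
f = 64/Re = 0.1379
h_f = f(L/D)V²/(2g) = 0.1379·(28.5/0.05100)·1.11²/(2·9.81) = 4.840 m
Δp = ρg·h_f = 870.0·9.81·4.840 = 41.31 kPa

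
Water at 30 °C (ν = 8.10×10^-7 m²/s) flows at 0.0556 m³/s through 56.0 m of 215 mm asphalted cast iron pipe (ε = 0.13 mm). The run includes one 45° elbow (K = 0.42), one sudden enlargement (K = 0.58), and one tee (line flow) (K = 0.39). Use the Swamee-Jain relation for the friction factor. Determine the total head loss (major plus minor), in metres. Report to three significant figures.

H_L ≈ 0.745 m

V = 4Q/(πD²) = 1.531 m/s; V²/2g = 0.1195 m
Re = 4.07×10^5, ε/D = 6.05×10^-4 → f = 0.01858 (Swamee-Jain)
Major: h_f = f(L/D)·V²/2g = 0.01858·260.5·0.1195 = 0.5786 m
Minor: ΣK = 1.39; h_m = ΣK·V²/2g = 0.1662 m
Total H_L = 0.5786 + 0.1662 = 0.7447 m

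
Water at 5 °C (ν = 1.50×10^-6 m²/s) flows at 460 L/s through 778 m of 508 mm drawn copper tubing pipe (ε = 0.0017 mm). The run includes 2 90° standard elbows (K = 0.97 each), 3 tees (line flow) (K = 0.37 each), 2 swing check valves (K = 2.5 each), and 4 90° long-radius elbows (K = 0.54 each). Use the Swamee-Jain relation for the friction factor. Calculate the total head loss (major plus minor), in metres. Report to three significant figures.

V = 4Q/(πD²) = 2.270 m/s; V²/2g = 0.2625 m
Re = 7.69×10^5, ε/D = 3.35×10^-6 → f = 0.01221 (Swamee-Jain)
Major: h_f = f(L/D)·V²/2g = 0.01221·1531·0.2625 = 4.909 m
Minor: ΣK = 10.2; h_m = ΣK·V²/2g = 2.680 m
Total H_L = 4.909 + 2.680 = 7.590 m

H_L ≈ 7.59 m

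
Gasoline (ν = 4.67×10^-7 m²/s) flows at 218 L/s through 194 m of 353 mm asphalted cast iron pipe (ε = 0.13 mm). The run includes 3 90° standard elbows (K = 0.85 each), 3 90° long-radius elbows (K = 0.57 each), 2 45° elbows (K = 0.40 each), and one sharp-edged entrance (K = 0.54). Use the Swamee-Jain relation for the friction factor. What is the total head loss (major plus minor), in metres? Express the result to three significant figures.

H_L ≈ 3.65 m

V = 4Q/(πD²) = 2.227 m/s; V²/2g = 0.2529 m
Re = 1.68×10^6, ε/D = 3.68×10^-4 → f = 0.01607 (Swamee-Jain)
Major: h_f = f(L/D)·V²/2g = 0.01607·549.6·0.2529 = 2.234 m
Minor: ΣK = 5.60; h_m = ΣK·V²/2g = 1.416 m
Total H_L = 2.234 + 1.416 = 3.650 m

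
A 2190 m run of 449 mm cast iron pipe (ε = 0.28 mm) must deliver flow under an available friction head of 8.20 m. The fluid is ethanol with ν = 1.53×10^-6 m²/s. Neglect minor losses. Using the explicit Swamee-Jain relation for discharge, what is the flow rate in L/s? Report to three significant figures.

Q ≈ 211 L/s

Swamee-Jain (Type II): Q = -0.965·√(gD⁵h_f/L)·ln[ε/(3.7D) + √(3.17ν²L/(gD³h_f))]
√(gD⁵h_f/L) = √(9.81·0.449⁵·8.20/2190) = 0.02589
ε/(3.7D) = 1.69×10^-4; √(3.17ν²L/(gD³h_f)) = 4.72×10^-5
Q = -0.965·0.02589·ln(2.158×10^-4) = 0.2109 m³/s
Check: V = 1.33 m/s, Re = 3.91×10^5, f = 0.01872, h_f = 8.26 m ≈ 8.20 m ✓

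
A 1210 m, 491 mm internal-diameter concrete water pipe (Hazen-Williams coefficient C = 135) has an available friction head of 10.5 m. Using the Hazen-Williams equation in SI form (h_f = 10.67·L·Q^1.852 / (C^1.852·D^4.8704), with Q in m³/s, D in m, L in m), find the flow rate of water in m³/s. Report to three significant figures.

Rearranging: Q = [h_f·C^1.852·D^4.8704 / (10.67·L)]^(1/1.852)
Q = [10.5·135^1.852·0.491^4.8704 / (10.67·1210)]^0.540 = 0.4463 m³/s

Q ≈ 0.446 m³/s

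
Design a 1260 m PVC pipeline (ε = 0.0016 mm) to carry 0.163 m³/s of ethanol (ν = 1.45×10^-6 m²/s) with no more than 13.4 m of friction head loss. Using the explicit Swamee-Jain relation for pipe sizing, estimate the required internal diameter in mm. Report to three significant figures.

Swamee-Jain (Type III): D = 0.66·[ε^1.25·(LQ²/(gh_f))^4.75 + ν·Q^9.4·(L/(gh_f))^5.2]^0.04
LQ²/(gh_f) = 0.2547; L/(gh_f) = 9.585
Term 1 = ε^1.25·(…)^4.75 = 8.58×10^-11; Term 2 = ν·Q^9.4·(…)^5.2 = 7.25×10^-9
D = 0.66·(8.58×10^-11 + 7.25×10^-9)^0.04 = 0.3120 m = 312 mm
Check: V = 2.13 m/s, Re = 4.59×10^5, f = 0.01337, h_f = 12.5 m ≈ 13.4 m ✓

D ≈ 312 mm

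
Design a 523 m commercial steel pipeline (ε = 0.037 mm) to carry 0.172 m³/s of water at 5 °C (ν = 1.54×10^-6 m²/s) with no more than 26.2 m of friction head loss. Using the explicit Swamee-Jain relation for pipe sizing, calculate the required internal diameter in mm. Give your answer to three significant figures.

Swamee-Jain (Type III): D = 0.66·[ε^1.25·(LQ²/(gh_f))^4.75 + ν·Q^9.4·(L/(gh_f))^5.2]^0.04
LQ²/(gh_f) = 0.06020; L/(gh_f) = 2.035
Term 1 = ε^1.25·(…)^4.75 = 4.61×10^-12; Term 2 = ν·Q^9.4·(…)^5.2 = 4.04×10^-12
D = 0.66·(4.61×10^-12 + 4.04×10^-12)^0.04 = 0.2382 m = 238 mm
Check: V = 3.86 m/s, Re = 5.97×10^5, f = 0.01483, h_f = 24.7 m ≈ 26.2 m ✓

D ≈ 238 mm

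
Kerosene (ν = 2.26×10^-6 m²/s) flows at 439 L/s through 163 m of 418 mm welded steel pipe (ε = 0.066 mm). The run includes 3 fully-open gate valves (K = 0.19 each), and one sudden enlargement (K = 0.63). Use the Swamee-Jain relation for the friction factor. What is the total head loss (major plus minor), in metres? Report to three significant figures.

V = 4Q/(πD²) = 3.199 m/s; V²/2g = 0.5216 m
Re = 5.92×10^5, ε/D = 1.58×10^-4 → f = 0.01487 (Swamee-Jain)
Major: h_f = f(L/D)·V²/2g = 0.01487·390.0·0.5216 = 3.024 m
Minor: ΣK = 1.20; h_m = ΣK·V²/2g = 0.6259 m
Total H_L = 3.024 + 0.6259 = 3.650 m

H_L ≈ 3.65 m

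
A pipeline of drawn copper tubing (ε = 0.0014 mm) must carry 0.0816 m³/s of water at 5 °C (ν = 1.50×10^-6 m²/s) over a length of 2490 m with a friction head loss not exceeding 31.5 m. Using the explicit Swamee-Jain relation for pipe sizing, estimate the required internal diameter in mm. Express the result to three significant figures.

Swamee-Jain (Type III): D = 0.66·[ε^1.25·(LQ²/(gh_f))^4.75 + ν·Q^9.4·(L/(gh_f))^5.2]^0.04
LQ²/(gh_f) = 0.05365; L/(gh_f) = 8.058
Term 1 = ε^1.25·(…)^4.75 = 4.45×10^-14; Term 2 = ν·Q^9.4·(…)^5.2 = 4.55×10^-12
D = 0.66·(4.45×10^-14 + 4.55×10^-12)^0.04 = 0.2323 m = 232 mm
Check: V = 1.93 m/s, Re = 2.98×10^5, f = 0.01446, h_f = 29.3 m ≈ 31.5 m ✓

D ≈ 232 mm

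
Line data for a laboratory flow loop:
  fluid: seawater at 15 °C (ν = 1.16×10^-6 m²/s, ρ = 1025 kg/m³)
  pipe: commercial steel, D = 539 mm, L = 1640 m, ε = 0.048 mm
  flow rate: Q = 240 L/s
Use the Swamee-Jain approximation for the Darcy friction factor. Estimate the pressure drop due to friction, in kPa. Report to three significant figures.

V = 4Q/(πD²) = 4·0.240/(π·0.539²) = 1.052 m/s
Re = VD/ν = 1.052·0.539/1.16×10^-6 = 4.89×10^5 → turbulent
ε/D = 0.048/539 = 8.91×10^-5
Swamee-Jain: f = 0.01438
h_f = f(L/D)V²/(2g) = 0.01438·(1640/0.539)·1.052²/(2·9.81) = 2.467 m
Δp = ρg·h_f = 1025·9.81·2.467 = 24.80 kPa

Δp ≈ 24.8 kPa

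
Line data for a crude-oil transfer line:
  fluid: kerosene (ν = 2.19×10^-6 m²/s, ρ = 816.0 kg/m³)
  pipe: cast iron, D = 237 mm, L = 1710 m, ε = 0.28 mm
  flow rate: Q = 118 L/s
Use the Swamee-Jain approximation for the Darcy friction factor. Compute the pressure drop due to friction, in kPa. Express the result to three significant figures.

Δp ≈ 453 kPa

V = 4Q/(πD²) = 4·0.118/(π·0.237²) = 2.675 m/s
Re = VD/ν = 2.675·0.237/2.19×10^-6 = 2.89×10^5 → turbulent
ε/D = 0.28/237 = 0.00118
Swamee-Jain: f = 0.02150
h_f = f(L/D)V²/(2g) = 0.02150·(1710/0.237)·2.675²/(2·9.81) = 56.57 m
Δp = ρg·h_f = 816.0·9.81·56.57 = 452.8 kPa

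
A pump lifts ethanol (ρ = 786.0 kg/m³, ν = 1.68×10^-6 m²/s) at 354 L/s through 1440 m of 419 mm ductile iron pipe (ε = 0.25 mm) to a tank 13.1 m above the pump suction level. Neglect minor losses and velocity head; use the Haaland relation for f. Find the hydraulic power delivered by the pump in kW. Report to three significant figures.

P_hyd ≈ 92.5 kW

V = 4Q/(πD²) = 2.567 m/s; Re = 6.40×10^5; ε/D = 5.97×10^-4; f = 0.01801
h_f = f(L/D)V²/2g = 20.79 m
Total head H = z + h_f = 13.1 + 20.79 = 33.89 m
P_hyd = ρgQH = 786.0·9.81·0.354·33.89 = 92.51 kW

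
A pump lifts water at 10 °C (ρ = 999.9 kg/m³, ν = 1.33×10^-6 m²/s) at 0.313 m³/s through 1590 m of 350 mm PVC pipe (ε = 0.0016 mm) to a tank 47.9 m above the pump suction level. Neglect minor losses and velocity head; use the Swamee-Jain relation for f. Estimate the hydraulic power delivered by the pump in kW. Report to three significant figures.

V = 4Q/(πD²) = 3.253 m/s; Re = 8.56×10^5; ε/D = 4.57×10^-6; f = 0.01202
h_f = f(L/D)V²/2g = 29.46 m
Total head H = z + h_f = 47.9 + 29.46 = 77.36 m
P_hyd = ρgQH = 999.9·9.81·0.313·77.36 = 237.5 kW

P_hyd ≈ 238 kW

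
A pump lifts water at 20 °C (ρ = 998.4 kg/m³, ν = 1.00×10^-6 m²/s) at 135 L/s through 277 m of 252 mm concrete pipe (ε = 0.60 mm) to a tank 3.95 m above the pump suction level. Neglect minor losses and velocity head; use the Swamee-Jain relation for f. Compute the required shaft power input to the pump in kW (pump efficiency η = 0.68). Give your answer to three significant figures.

P_shaft ≈ 27.5 kW

V = 4Q/(πD²) = 2.707 m/s; Re = 6.82×10^5; ε/D = 0.00238; f = 0.02487
h_f = f(L/D)V²/2g = 10.21 m
Total head H = z + h_f = 3.95 + 10.21 = 14.16 m
P_hyd = ρgQH = 998.4·9.81·0.135·14.16 = 18.72 kW
P_shaft = P_hyd/η = 18.72/0.68 = 27.53 kW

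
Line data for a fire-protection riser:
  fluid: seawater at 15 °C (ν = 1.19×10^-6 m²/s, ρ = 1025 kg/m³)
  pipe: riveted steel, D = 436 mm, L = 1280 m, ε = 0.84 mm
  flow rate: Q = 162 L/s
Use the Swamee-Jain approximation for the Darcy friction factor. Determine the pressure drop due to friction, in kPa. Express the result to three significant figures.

V = 4Q/(πD²) = 4·0.162/(π·0.436²) = 1.085 m/s
Re = VD/ν = 1.085·0.436/1.19×10^-6 = 3.98×10^5 → turbulent
ε/D = 0.84/436 = 0.00193
Swamee-Jain: f = 0.02379
h_f = f(L/D)V²/(2g) = 0.02379·(1280/0.436)·1.085²/(2·9.81) = 4.191 m
Δp = ρg·h_f = 1025·9.81·4.191 = 42.14 kPa

Δp ≈ 42.1 kPa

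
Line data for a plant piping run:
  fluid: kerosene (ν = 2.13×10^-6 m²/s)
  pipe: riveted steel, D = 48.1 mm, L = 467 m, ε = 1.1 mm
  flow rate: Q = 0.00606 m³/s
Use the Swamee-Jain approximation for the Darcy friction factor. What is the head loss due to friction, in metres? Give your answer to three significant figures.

V = 4Q/(πD²) = 4·0.00606/(π·0.0481²) = 3.335 m/s
Re = VD/ν = 3.335·0.0481/2.13×10^-6 = 7.53×10^4 → turbulent
ε/D = 1.1/48.1 = 0.0229
Swamee-Jain: f = 0.05199
h_f = f(L/D)V²/(2g) = 0.05199·(467/0.0481)·3.335²/(2·9.81) = 286.2 m

h_f ≈ 286 m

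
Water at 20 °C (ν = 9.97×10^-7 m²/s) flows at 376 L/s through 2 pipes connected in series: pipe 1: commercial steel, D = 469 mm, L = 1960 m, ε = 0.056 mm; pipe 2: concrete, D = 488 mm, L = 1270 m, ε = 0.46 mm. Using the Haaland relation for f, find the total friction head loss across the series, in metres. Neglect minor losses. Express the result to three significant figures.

Pipe 1: V = 2.176 m/s, Re = 1.02×10^6, ε/D = 1.19×10^-4, f = 0.01358, h_1 = f(L/D)V²/2g = 13.70 m
Pipe 2: V = 2.010 m/s, Re = 9.84×10^5, ε/D = 9.43×10^-4, f = 0.01968, h_2 = f(L/D)V²/2g = 10.55 m
Series → Q common, losses add: H = Σh = 24.25 m

H ≈ 24.2 m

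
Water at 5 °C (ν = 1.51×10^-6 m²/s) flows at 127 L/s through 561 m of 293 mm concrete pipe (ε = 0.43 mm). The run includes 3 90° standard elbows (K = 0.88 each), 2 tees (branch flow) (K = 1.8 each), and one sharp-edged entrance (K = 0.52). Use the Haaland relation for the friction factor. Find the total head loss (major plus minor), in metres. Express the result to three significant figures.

H_L ≈ 8.91 m

V = 4Q/(πD²) = 1.884 m/s; V²/2g = 0.1808 m
Re = 3.65×10^5, ε/D = 0.00147 → f = 0.02219 (Haaland)
Major: h_f = f(L/D)·V²/2g = 0.02219·1915·0.1808 = 7.683 m
Minor: ΣK = 6.76; h_m = ΣK·V²/2g = 1.222 m
Total H_L = 7.683 + 1.222 = 8.905 m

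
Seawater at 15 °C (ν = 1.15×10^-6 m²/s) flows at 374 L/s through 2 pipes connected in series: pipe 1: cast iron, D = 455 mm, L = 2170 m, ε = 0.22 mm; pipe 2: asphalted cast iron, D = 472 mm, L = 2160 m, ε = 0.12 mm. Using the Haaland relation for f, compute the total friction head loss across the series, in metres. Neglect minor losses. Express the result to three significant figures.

Pipe 1: V = 2.300 m/s, Re = 9.10×10^5, ε/D = 4.84×10^-4, f = 0.01710, h_1 = f(L/D)V²/2g = 21.99 m
Pipe 2: V = 2.137 m/s, Re = 8.77×10^5, ε/D = 2.54×10^-4, f = 0.01526, h_2 = f(L/D)V²/2g = 16.26 m
Series → Q common, losses add: H = Σh = 38.25 m

H ≈ 38.3 m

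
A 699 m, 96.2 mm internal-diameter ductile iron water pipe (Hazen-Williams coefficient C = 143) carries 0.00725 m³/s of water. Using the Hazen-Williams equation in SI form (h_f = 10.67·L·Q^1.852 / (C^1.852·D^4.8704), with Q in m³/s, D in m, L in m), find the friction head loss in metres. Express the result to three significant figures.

h_f = 10.67·699·0.00725^1.852 / (143^1.852·0.0962^4.8704) = 7.424 m

h_f ≈ 7.42 m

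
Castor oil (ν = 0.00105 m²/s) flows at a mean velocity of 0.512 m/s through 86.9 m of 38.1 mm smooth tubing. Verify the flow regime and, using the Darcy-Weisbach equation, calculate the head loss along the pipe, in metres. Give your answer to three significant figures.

h_f ≈ 105 m

Re = VD/ν = 0.512·0.03810/0.00105 = 18.6 → laminar (Re < 2300)
f = 64/Re = 3.445
h_f = f(L/D)V²/(2g) = 3.445·(86.9/0.03810)·0.512²/(2·9.81) = 105.0 m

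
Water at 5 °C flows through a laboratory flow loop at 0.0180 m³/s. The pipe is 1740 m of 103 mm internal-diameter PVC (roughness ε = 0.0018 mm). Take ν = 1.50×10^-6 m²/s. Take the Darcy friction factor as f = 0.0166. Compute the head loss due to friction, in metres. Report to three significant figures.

V = 4Q/(πD²) = 4·0.0180/(π·0.103²) = 2.160 m/s
h_f = f(L/D)V²/(2g) = 0.01660·(1740/0.103)·2.160²/(2·9.81) = 66.70 m

h_f ≈ 66.7 m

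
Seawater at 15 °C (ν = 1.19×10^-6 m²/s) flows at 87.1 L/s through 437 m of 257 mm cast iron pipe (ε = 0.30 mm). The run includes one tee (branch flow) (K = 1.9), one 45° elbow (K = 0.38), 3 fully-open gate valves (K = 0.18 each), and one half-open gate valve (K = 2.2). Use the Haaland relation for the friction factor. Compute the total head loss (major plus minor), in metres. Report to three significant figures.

V = 4Q/(πD²) = 1.679 m/s; V²/2g = 0.1437 m
Re = 3.63×10^5, ε/D = 0.00117 → f = 0.02108 (Haaland)
Major: h_f = f(L/D)·V²/2g = 0.02108·1700·0.1437 = 5.149 m
Minor: ΣK = 5.02; h_m = ΣK·V²/2g = 0.7213 m
Total H_L = 5.149 + 0.7213 = 5.871 m

H_L ≈ 5.87 m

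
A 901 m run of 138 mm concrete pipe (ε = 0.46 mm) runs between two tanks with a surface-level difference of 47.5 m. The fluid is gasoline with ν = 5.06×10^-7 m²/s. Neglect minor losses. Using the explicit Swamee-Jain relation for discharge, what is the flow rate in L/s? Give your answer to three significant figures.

Swamee-Jain (Type II): Q = -0.965·√(gD⁵h_f/L)·ln[ε/(3.7D) + √(3.17ν²L/(gD³h_f))]
√(gD⁵h_f/L) = √(9.81·0.138⁵·47.5/901) = 0.005088
ε/(3.7D) = 9.01×10^-4; √(3.17ν²L/(gD³h_f)) = 2.44×10^-5
Q = -0.965·0.005088·ln(9.253×10^-4) = 0.03430 m³/s
Check: V = 2.29 m/s, Re = 6.25×10^5, f = 0.02725, h_f = 47.7 m ≈ 47.5 m ✓

Q ≈ 34.3 L/s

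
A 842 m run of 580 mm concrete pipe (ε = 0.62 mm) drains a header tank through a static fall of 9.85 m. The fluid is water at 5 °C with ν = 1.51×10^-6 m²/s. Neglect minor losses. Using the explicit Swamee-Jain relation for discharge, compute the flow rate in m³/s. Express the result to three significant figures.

Swamee-Jain (Type II): Q = -0.965·√(gD⁵h_f/L)·ln[ε/(3.7D) + √(3.17ν²L/(gD³h_f))]
√(gD⁵h_f/L) = √(9.81·0.580⁵·9.85/842) = 0.08679
ε/(3.7D) = 2.89×10^-4; √(3.17ν²L/(gD³h_f)) = 1.80×10^-5
Q = -0.965·0.08679·ln(3.069×10^-4) = 0.6775 m³/s
Check: V = 2.56 m/s, Re = 9.85×10^5, f = 0.02034, h_f = 9.90 m ≈ 9.85 m ✓

Q ≈ 0.677 m³/s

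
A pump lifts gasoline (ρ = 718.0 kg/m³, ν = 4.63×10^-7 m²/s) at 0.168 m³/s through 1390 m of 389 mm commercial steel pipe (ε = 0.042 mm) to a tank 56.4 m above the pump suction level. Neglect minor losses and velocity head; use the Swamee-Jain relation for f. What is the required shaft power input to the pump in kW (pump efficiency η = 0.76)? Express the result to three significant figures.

P_shaft ≈ 95.4 kW

V = 4Q/(πD²) = 1.414 m/s; Re = 1.19×10^6; ε/D = 1.08×10^-4; f = 0.01345
h_f = f(L/D)V²/2g = 4.893 m
Total head H = z + h_f = 56.4 + 4.893 = 61.29 m
P_hyd = ρgQH = 718.0·9.81·0.168·61.29 = 72.53 kW
P_shaft = P_hyd/η = 72.53/0.76 = 95.43 kW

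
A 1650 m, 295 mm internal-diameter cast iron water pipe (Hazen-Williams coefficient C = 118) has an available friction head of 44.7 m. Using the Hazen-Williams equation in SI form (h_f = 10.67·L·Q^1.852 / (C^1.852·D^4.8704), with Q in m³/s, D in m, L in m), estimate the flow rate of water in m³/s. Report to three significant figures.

Rearranging: Q = [h_f·C^1.852·D^4.8704 / (10.67·L)]^(1/1.852)
Q = [44.7·118^1.852·0.295^4.8704 / (10.67·1650)]^0.540 = 0.1889 m³/s

Q ≈ 0.189 m³/s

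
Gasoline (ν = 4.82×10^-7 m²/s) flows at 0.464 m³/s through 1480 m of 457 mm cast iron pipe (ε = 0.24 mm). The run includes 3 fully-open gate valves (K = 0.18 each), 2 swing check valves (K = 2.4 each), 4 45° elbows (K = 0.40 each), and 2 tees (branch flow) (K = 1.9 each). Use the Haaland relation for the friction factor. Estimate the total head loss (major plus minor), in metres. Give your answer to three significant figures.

H_L ≈ 26.9 m

V = 4Q/(πD²) = 2.829 m/s; V²/2g = 0.4078 m
Re = 2.68×10^6, ε/D = 5.25×10^-4 → f = 0.01708 (Haaland)
Major: h_f = f(L/D)·V²/2g = 0.01708·3239·0.4078 = 22.56 m
Minor: ΣK = 10.7; h_m = ΣK·V²/2g = 4.380 m
Total H_L = 22.56 + 4.380 = 26.94 m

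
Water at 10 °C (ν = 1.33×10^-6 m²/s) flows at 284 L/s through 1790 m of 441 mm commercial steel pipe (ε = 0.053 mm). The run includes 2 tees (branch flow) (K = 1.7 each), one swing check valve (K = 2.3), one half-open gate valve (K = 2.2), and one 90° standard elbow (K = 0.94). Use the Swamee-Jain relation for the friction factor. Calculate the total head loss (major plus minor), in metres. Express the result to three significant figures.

H_L ≈ 11.8 m

V = 4Q/(πD²) = 1.859 m/s; V²/2g = 0.1762 m
Re = 6.17×10^5, ε/D = 1.20×10^-4 → f = 0.01439 (Swamee-Jain)
Major: h_f = f(L/D)·V²/2g = 0.01439·4059·0.1762 = 10.29 m
Minor: ΣK = 8.84; h_m = ΣK·V²/2g = 1.558 m
Total H_L = 10.29 + 1.558 = 11.85 m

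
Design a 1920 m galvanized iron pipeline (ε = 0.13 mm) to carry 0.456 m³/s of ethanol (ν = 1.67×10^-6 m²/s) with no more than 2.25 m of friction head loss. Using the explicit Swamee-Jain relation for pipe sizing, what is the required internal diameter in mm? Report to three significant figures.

D ≈ 752 mm

Swamee-Jain (Type III): D = 0.66·[ε^1.25·(LQ²/(gh_f))^4.75 + ν·Q^9.4·(L/(gh_f))^5.2]^0.04
LQ²/(gh_f) = 18.09; L/(gh_f) = 86.99
Term 1 = ε^1.25·(…)^4.75 = 13.0; Term 2 = ν·Q^9.4·(…)^5.2 = 12.7
D = 0.66·(13.0 + 12.7)^0.04 = 0.7515 m = 752 mm
Check: V = 1.03 m/s, Re = 4.63×10^5, f = 0.01536, h_f = 2.11 m ≈ 2.25 m ✓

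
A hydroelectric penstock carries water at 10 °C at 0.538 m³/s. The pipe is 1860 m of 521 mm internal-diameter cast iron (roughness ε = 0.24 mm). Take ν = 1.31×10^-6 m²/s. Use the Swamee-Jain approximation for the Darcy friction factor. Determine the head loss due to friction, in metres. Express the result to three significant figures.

V = 4Q/(πD²) = 4·0.538/(π·0.521²) = 2.524 m/s
Re = VD/ν = 2.524·0.521/1.31×10^-6 = 1.00×10^6 → turbulent
ε/D = 0.24/521 = 4.61×10^-4
Swamee-Jain: f = 0.01703
h_f = f(L/D)V²/(2g) = 0.01703·(1860/0.521)·2.524²/(2·9.81) = 19.73 m

h_f ≈ 19.7 m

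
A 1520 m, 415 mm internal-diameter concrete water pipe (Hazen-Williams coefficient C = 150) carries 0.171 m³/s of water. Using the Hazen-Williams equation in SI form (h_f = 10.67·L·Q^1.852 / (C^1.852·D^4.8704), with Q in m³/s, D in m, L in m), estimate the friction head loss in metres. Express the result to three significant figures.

h_f = 10.67·1520·0.171^1.852 / (150^1.852·0.415^4.8704) = 4.165 m

h_f ≈ 4.17 m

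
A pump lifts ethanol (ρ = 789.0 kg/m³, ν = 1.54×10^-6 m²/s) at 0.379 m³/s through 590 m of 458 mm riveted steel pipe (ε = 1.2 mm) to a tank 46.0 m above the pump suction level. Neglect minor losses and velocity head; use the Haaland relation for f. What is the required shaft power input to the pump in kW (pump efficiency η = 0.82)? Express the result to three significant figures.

P_shaft ≈ 196 kW

V = 4Q/(πD²) = 2.300 m/s; Re = 6.84×10^5; ε/D = 0.00262; f = 0.02544
h_f = f(L/D)V²/2g = 8.841 m
Total head H = z + h_f = 46.0 + 8.841 = 54.84 m
P_hyd = ρgQH = 789.0·9.81·0.379·54.84 = 160.9 kW
P_shaft = P_hyd/η = 160.9/0.82 = 196.2 kW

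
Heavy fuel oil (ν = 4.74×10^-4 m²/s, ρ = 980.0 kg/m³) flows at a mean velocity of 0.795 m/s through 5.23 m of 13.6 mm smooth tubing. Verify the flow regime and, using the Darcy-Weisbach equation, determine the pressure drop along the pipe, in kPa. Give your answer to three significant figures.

Re = VD/ν = 0.795·0.01360/4.74×10^-4 = 22.8 → laminar (Re < 2300)
f = 64/Re = 2.806
h_f = f(L/D)V²/(2g) = 2.806·(5.23/0.01360)·0.795²/(2·9.81) = 34.76 m
Δp = ρg·h_f = 980.0·9.81·34.76 = 334.2 kPa

Δp ≈ 334 kPa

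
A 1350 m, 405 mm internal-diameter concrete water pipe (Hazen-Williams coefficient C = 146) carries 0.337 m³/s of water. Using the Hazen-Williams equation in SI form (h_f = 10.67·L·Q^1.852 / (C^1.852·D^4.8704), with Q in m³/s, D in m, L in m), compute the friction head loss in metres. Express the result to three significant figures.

h_f = 10.67·1350·0.337^1.852 / (146^1.852·0.405^4.8704) = 15.39 m

h_f ≈ 15.4 m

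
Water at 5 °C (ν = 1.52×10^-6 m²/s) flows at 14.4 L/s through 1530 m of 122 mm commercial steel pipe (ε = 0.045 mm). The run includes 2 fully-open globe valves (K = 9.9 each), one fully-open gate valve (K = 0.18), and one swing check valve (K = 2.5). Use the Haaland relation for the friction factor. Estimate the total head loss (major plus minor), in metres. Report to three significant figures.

H_L ≈ 20.7 m

V = 4Q/(πD²) = 1.232 m/s; V²/2g = 0.07734 m
Re = 9.89×10^4, ε/D = 3.69×10^-4 → f = 0.01954 (Haaland)
Major: h_f = f(L/D)·V²/2g = 0.01954·12541·0.07734 = 18.95 m
Minor: ΣK = 22.5; h_m = ΣK·V²/2g = 1.739 m
Total H_L = 18.95 + 1.739 = 20.69 m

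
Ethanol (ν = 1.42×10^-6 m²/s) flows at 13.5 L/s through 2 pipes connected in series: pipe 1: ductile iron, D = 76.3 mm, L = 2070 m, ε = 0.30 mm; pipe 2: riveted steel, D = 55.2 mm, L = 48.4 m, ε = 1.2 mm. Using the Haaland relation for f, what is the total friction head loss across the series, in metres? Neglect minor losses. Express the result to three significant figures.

H ≈ 421 m

Pipe 1: V = 2.953 m/s, Re = 1.59×10^5, ε/D = 0.00393, f = 0.02896, h_1 = f(L/D)V²/2g = 349.1 m
Pipe 2: V = 5.641 m/s, Re = 2.19×10^5, ε/D = 0.0217, f = 0.05050, h_2 = f(L/D)V²/2g = 71.81 m
Series → Q common, losses add: H = Σh = 420.9 m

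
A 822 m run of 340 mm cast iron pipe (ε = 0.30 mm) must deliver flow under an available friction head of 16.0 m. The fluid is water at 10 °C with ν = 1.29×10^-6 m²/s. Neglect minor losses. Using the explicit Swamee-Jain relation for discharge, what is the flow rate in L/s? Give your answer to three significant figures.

Swamee-Jain (Type II): Q = -0.965·√(gD⁵h_f/L)·ln[ε/(3.7D) + √(3.17ν²L/(gD³h_f))]
√(gD⁵h_f/L) = √(9.81·0.340⁵·16.0/822) = 0.02945
ε/(3.7D) = 2.38×10^-4; √(3.17ν²L/(gD³h_f)) = 2.65×10^-5
Q = -0.965·0.02945·ln(2.650×10^-4) = 0.2341 m³/s
Check: V = 2.58 m/s, Re = 6.80×10^5, f = 0.01965, h_f = 16.1 m ≈ 16.0 m ✓

Q ≈ 234 L/s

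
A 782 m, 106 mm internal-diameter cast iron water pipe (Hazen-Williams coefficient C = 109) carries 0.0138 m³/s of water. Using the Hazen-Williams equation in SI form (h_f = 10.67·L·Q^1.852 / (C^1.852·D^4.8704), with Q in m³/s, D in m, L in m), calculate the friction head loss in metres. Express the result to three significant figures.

h_f = 10.67·782·0.0138^1.852 / (109^1.852·0.106^4.8704) = 28.20 m

h_f ≈ 28.2 m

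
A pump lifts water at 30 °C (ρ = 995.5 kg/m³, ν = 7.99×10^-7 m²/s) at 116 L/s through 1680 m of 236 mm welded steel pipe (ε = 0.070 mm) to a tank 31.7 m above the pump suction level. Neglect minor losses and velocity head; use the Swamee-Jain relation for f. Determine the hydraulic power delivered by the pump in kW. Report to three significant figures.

P_hyd ≈ 81.9 kW

V = 4Q/(πD²) = 2.652 m/s; Re = 7.83×10^5; ε/D = 2.97×10^-4; f = 0.01591
h_f = f(L/D)V²/2g = 40.59 m
Total head H = z + h_f = 31.7 + 40.59 = 72.29 m
P_hyd = ρgQH = 995.5·9.81·0.116·72.29 = 81.90 kW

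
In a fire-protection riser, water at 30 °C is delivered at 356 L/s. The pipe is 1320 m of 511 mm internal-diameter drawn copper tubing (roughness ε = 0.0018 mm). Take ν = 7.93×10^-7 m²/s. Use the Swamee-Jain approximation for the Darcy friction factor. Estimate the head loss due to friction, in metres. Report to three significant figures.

h_f ≈ 4.56 m

V = 4Q/(πD²) = 4·0.356/(π·0.511²) = 1.736 m/s
Re = VD/ν = 1.736·0.511/7.93×10^-7 = 1.12×10^6 → turbulent
ε/D = 0.0018/511 = 3.52×10^-6
Swamee-Jain: f = 0.01149
h_f = f(L/D)V²/(2g) = 0.01149·(1320/0.511)·1.736²/(2·9.81) = 4.557 m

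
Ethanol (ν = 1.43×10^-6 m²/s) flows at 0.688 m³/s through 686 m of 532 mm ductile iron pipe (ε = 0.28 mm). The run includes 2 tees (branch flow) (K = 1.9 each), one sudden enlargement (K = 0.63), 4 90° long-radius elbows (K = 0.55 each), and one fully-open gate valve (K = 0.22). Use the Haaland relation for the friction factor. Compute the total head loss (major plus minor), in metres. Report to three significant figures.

H_L ≈ 14.2 m

V = 4Q/(πD²) = 3.095 m/s; V²/2g = 0.4883 m
Re = 1.15×10^6, ε/D = 5.26×10^-4 → f = 0.01730 (Haaland)
Major: h_f = f(L/D)·V²/2g = 0.01730·1289·0.4883 = 10.89 m
Minor: ΣK = 6.85; h_m = ΣK·V²/2g = 3.345 m
Total H_L = 10.89 + 3.345 = 14.23 m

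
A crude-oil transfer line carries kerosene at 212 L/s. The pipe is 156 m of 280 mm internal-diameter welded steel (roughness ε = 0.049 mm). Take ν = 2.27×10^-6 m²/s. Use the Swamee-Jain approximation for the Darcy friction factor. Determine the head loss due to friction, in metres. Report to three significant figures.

V = 4Q/(πD²) = 4·0.212/(π·0.280²) = 3.443 m/s
Re = VD/ν = 3.443·0.280/2.27×10^-6 = 4.25×10^5 → turbulent
ε/D = 0.049/280 = 1.75×10^-4
Swamee-Jain: f = 0.01551
h_f = f(L/D)V²/(2g) = 0.01551·(156/0.280)·3.443²/(2·9.81) = 5.221 m

h_f ≈ 5.22 m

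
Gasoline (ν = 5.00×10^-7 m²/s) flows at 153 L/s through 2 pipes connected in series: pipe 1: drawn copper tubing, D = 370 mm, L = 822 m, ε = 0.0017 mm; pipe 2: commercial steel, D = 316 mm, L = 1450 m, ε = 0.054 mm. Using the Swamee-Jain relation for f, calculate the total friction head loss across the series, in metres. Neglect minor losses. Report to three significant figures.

H ≈ 15.4 m

Pipe 1: V = 1.423 m/s, Re = 1.05×10^6, ε/D = 4.59×10^-6, f = 0.01163, h_1 = f(L/D)V²/2g = 2.666 m
Pipe 2: V = 1.951 m/s, Re = 1.23×10^6, ε/D = 1.71×10^-4, f = 0.01426, h_2 = f(L/D)V²/2g = 12.70 m
Series → Q common, losses add: H = Σh = 15.36 m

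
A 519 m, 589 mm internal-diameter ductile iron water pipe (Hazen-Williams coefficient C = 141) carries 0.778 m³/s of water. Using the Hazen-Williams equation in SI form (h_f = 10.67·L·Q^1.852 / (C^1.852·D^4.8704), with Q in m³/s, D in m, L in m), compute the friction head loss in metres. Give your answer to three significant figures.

h_f ≈ 4.79 m

h_f = 10.67·519·0.778^1.852 / (141^1.852·0.589^4.8704) = 4.794 m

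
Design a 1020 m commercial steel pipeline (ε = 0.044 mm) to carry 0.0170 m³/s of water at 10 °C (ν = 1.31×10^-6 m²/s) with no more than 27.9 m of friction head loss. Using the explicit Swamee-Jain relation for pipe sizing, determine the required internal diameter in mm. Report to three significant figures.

Swamee-Jain (Type III): D = 0.66·[ε^1.25·(LQ²/(gh_f))^4.75 + ν·Q^9.4·(L/(gh_f))^5.2]^0.04
LQ²/(gh_f) = 0.001077; L/(gh_f) = 3.727
Term 1 = ε^1.25·(…)^4.75 = 2.87×10^-20; Term 2 = ν·Q^9.4·(…)^5.2 = 2.85×10^-20
D = 0.66·(2.87×10^-20 + 2.85×10^-20)^0.04 = 0.1122 m = 112 mm
Check: V = 1.72 m/s, Re = 1.47×10^5, f = 0.01897, h_f = 26.0 m ≈ 27.9 m ✓

D ≈ 112 mm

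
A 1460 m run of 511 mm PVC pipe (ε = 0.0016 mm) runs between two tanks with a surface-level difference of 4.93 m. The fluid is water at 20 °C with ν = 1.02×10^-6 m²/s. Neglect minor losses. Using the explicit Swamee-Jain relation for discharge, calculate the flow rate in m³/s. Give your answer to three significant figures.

Q ≈ 0.343 m³/s

Swamee-Jain (Type II): Q = -0.965·√(gD⁵h_f/L)·ln[ε/(3.7D) + √(3.17ν²L/(gD³h_f))]
√(gD⁵h_f/L) = √(9.81·0.511⁵·4.93/1460) = 0.03397
ε/(3.7D) = 8.46×10^-7; √(3.17ν²L/(gD³h_f)) = 2.73×10^-5
Q = -0.965·0.03397·ln(2.816×10^-5) = 0.3435 m³/s
Check: V = 1.67 m/s, Re = 8.39×10^5, f = 0.01203, h_f = 4.91 m ≈ 4.93 m ✓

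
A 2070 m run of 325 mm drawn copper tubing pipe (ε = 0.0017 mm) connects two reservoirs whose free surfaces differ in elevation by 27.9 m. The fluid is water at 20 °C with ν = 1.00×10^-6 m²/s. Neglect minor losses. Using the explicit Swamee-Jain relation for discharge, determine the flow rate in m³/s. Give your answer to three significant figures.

Swamee-Jain (Type II): Q = -0.965·√(gD⁵h_f/L)·ln[ε/(3.7D) + √(3.17ν²L/(gD³h_f))]
√(gD⁵h_f/L) = √(9.81·0.325⁵·27.9/2070) = 0.02190
ε/(3.7D) = 1.41×10^-6; √(3.17ν²L/(gD³h_f)) = 2.64×10^-5
Q = -0.965·0.02190·ln(2.784×10^-5) = 0.2216 m³/s
Check: V = 2.67 m/s, Re = 8.68×10^5, f = 0.01201, h_f = 27.8 m ≈ 27.9 m ✓

Q ≈ 0.222 m³/s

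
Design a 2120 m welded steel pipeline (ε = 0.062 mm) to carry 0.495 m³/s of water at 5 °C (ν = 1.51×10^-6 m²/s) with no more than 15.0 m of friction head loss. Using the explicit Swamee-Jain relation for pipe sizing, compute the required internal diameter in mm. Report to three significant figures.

D ≈ 531 mm

Swamee-Jain (Type III): D = 0.66·[ε^1.25·(LQ²/(gh_f))^4.75 + ν·Q^9.4·(L/(gh_f))^5.2]^0.04
LQ²/(gh_f) = 3.530; L/(gh_f) = 14.41
Term 1 = ε^1.25·(…)^4.75 = 0.00220; Term 2 = ν·Q^9.4·(…)^5.2 = 0.00215
D = 0.66·(0.00220 + 0.00215)^0.04 = 0.5310 m = 531 mm
Check: V = 2.24 m/s, Re = 7.86×10^5, f = 0.01402, h_f = 14.3 m ≈ 15.0 m ✓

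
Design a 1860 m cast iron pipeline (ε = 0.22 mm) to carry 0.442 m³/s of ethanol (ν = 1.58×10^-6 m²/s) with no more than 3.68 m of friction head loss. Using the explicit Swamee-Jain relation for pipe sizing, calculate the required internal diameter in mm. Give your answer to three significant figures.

D ≈ 680 mm

Swamee-Jain (Type III): D = 0.66·[ε^1.25·(LQ²/(gh_f))^4.75 + ν·Q^9.4·(L/(gh_f))^5.2]^0.04
LQ²/(gh_f) = 10.07; L/(gh_f) = 51.52
Term 1 = ε^1.25·(…)^4.75 = 1.55; Term 2 = ν·Q^9.4·(…)^5.2 = 0.586
D = 0.66·(1.55 + 0.586)^0.04 = 0.6804 m = 680 mm
Check: V = 1.22 m/s, Re = 5.23×10^5, f = 0.01651, h_f = 3.40 m ≈ 3.68 m ✓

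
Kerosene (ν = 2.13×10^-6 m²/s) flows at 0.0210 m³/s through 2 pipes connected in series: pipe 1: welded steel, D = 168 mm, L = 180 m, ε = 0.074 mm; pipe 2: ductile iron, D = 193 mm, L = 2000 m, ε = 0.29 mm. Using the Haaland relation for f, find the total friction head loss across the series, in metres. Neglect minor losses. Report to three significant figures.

H ≈ 7.66 m

Pipe 1: V = 0.9474 m/s, Re = 7.47×10^4, ε/D = 4.40×10^-4, f = 0.02066, h_1 = f(L/D)V²/2g = 1.013 m
Pipe 2: V = 0.7178 m/s, Re = 6.50×10^4, ε/D = 0.00150, f = 0.02441, h_2 = f(L/D)V²/2g = 6.643 m
Series → Q common, losses add: H = Σh = 7.656 m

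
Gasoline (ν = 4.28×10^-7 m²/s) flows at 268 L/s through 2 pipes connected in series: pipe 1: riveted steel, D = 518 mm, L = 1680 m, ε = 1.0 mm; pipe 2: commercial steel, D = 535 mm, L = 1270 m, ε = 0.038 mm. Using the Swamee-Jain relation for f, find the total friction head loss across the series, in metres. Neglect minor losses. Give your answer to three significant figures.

Pipe 1: V = 1.272 m/s, Re = 1.54×10^6, ε/D = 0.00193, f = 0.02338, h_1 = f(L/D)V²/2g = 6.251 m
Pipe 2: V = 1.192 m/s, Re = 1.49×10^6, ε/D = 7.10×10^-5, f = 0.01260, h_2 = f(L/D)V²/2g = 2.167 m
Series → Q common, losses add: H = Σh = 8.418 m

H ≈ 8.42 m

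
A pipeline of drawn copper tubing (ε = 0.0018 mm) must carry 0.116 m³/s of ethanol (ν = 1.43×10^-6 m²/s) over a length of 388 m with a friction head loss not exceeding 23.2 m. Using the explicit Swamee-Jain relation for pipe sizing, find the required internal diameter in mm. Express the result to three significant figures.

Swamee-Jain (Type III): D = 0.66·[ε^1.25·(LQ²/(gh_f))^4.75 + ν·Q^9.4·(L/(gh_f))^5.2]^0.04
LQ²/(gh_f) = 0.02294; L/(gh_f) = 1.705
Term 1 = ε^1.25·(…)^4.75 = 1.08×10^-15; Term 2 = ν·Q^9.4·(…)^5.2 = 3.68×10^-14
D = 0.66·(1.08×10^-15 + 3.68×10^-14)^0.04 = 0.1917 m = 192 mm
Check: V = 4.02 m/s, Re = 5.39×10^5, f = 0.01308, h_f = 21.8 m ≈ 23.2 m ✓

D ≈ 192 mm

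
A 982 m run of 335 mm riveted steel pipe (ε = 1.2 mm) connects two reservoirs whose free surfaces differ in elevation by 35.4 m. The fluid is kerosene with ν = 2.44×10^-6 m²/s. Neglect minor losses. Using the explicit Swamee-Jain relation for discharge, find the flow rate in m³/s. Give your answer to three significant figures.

Swamee-Jain (Type II): Q = -0.965·√(gD⁵h_f/L)·ln[ε/(3.7D) + √(3.17ν²L/(gD³h_f))]
√(gD⁵h_f/L) = √(9.81·0.335⁵·35.4/982) = 0.03863
ε/(3.7D) = 9.68×10^-4; √(3.17ν²L/(gD³h_f)) = 3.77×10^-5
Q = -0.965·0.03863·ln(0.001006) = 0.2573 m³/s
Check: V = 2.92 m/s, Re = 4.01×10^5, f = 0.02794, h_f = 35.6 m ≈ 35.4 m ✓

Q ≈ 0.257 m³/s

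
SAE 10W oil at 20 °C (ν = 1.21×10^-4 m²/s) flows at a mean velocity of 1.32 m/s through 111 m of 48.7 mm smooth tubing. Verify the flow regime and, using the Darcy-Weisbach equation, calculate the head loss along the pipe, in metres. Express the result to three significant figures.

h_f ≈ 24.4 m

Re = VD/ν = 1.32·0.04870/1.21×10^-4 = 531 → laminar (Re < 2300)
f = 64/Re = 0.1205
h_f = f(L/D)V²/(2g) = 0.1205·(111/0.04870)·1.32²/(2·9.81) = 24.38 m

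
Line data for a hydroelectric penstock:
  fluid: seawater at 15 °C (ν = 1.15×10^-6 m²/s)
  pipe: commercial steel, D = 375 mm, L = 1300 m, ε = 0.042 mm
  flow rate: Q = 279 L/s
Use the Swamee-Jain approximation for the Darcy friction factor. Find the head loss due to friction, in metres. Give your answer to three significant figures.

V = 4Q/(πD²) = 4·0.279/(π·0.375²) = 2.526 m/s
Re = VD/ν = 2.526·0.375/1.15×10^-6 = 8.24×10^5 → turbulent
ε/D = 0.042/375 = 1.12×10^-4
Swamee-Jain: f = 0.01390
h_f = f(L/D)V²/(2g) = 0.01390·(1300/0.375)·2.526²/(2·9.81) = 15.68 m

h_f ≈ 15.7 m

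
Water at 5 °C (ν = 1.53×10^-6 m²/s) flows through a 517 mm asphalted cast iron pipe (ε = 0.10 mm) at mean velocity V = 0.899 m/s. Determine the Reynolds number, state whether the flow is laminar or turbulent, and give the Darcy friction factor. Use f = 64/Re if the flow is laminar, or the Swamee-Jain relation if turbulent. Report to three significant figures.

Re ≈ 3.04×10^5; turbulent; f ≈ 0.0162

Re = VD/ν = 0.8990·0.517/1.53×10^-6 = 3.04×10^5
Re > 4000 → turbulent; ε/D = 1.93×10^-4
Swamee-Jain: f = 0.01623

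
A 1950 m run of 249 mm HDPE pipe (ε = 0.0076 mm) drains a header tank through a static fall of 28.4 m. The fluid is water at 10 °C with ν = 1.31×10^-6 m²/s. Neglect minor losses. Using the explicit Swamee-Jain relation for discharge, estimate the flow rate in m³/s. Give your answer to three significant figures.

Swamee-Jain (Type II): Q = -0.965·√(gD⁵h_f/L)·ln[ε/(3.7D) + √(3.17ν²L/(gD³h_f))]
√(gD⁵h_f/L) = √(9.81·0.249⁵·28.4/1950) = 0.01169
ε/(3.7D) = 8.25×10^-6; √(3.17ν²L/(gD³h_f)) = 4.97×10^-5
Q = -0.965·0.01169·ln(5.791×10^-5) = 0.1101 m³/s
Check: V = 2.26 m/s, Re = 4.30×10^5, f = 0.01388, h_f = 28.3 m ≈ 28.4 m ✓

Q ≈ 0.110 m³/s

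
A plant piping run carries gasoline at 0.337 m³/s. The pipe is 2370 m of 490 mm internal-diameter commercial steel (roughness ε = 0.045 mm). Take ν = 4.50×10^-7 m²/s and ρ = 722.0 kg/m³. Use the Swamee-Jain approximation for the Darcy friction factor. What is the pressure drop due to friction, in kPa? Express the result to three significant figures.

Δp ≈ 71.1 kPa

V = 4Q/(πD²) = 4·0.337/(π·0.490²) = 1.787 m/s
Re = VD/ν = 1.787·0.490/4.50×10^-7 = 1.95×10^6 → turbulent
ε/D = 0.045/490 = 9.18×10^-5
Swamee-Jain: f = 0.01275
h_f = f(L/D)V²/(2g) = 0.01275·(2370/0.490)·1.787²/(2·9.81) = 10.04 m
Δp = ρg·h_f = 722.0·9.81·10.04 = 71.12 kPa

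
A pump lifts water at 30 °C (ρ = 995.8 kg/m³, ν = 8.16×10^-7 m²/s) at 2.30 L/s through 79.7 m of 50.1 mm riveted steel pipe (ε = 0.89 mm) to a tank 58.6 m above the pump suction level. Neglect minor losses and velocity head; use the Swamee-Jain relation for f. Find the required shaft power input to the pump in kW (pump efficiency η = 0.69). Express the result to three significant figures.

P_shaft ≈ 2.08 kW

V = 4Q/(πD²) = 1.167 m/s; Re = 7.16×10^4; ε/D = 0.0178; f = 0.04738
h_f = f(L/D)V²/2g = 5.229 m
Total head H = z + h_f = 58.6 + 5.229 = 63.83 m
P_hyd = ρgQH = 995.8·9.81·0.00230·63.83 = 1.434 kW
P_shaft = P_hyd/η = 1.434/0.69 = 2.078 kW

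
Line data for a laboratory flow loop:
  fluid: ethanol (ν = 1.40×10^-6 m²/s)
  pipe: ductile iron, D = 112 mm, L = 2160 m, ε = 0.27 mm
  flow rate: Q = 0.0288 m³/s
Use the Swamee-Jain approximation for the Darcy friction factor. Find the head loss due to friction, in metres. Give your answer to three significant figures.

h_f ≈ 214 m

V = 4Q/(πD²) = 4·0.0288/(π·0.112²) = 2.923 m/s
Re = VD/ν = 2.923·0.112/1.40×10^-6 = 2.34×10^5 → turbulent
ε/D = 0.27/112 = 0.00241
Swamee-Jain: f = 0.02547
h_f = f(L/D)V²/(2g) = 0.02547·(2160/0.112)·2.923²/(2·9.81) = 213.9 m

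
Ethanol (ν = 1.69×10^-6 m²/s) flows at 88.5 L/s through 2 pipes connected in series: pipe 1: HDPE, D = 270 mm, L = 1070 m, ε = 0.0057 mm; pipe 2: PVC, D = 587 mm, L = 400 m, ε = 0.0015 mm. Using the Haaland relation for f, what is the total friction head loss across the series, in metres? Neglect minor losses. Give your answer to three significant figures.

H ≈ 7.32 m

Pipe 1: V = 1.546 m/s, Re = 2.47×10^5, ε/D = 2.11×10^-5, f = 0.01503, h_1 = f(L/D)V²/2g = 7.255 m
Pipe 2: V = 0.3270 m/s, Re = 1.14×10^5, ε/D = 2.56×10^-6, f = 0.01737, h_2 = f(L/D)V²/2g = 0.06451 m
Series → Q common, losses add: H = Σh = 7.320 m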